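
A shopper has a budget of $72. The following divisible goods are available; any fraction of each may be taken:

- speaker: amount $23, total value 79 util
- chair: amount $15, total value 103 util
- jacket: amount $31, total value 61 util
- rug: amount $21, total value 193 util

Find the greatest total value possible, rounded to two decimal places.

Take in order of value per unit:
- rug (193/21 per unit): all 21 → value 193, running total 193.00
- chair (103/15 per unit): all 15 → value 103, running total 296.00
- speaker (79/23 per unit): all 23 → value 79, running total 375.00
- jacket (61/31 per unit): 13 of 31 → value 13×61/31 = 25.5806, running total 400.58
Total 400.58.

400.58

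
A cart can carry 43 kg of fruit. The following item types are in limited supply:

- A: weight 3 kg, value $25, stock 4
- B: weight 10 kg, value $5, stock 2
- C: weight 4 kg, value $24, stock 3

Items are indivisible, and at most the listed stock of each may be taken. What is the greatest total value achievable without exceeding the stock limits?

$177

Top feasible selections:
- 4×A + 1×B + 3×C: weight 34, value 177
- 4×A + 3×C: weight 24, value 172
- 4×A + 2×B + 2×C: weight 40, value 158
Best: $177.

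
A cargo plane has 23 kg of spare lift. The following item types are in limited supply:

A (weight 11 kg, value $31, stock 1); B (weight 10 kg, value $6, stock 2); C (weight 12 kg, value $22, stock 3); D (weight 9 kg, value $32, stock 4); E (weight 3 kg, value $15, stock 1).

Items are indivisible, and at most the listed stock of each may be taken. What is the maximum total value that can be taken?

$79

Best selections within weight 23 and stock limits:
- 2×D + 1×E: weight 21, value 79
- 1×A + 1×D + 1×E: weight 23, value 78
- 2×D: weight 18, value 64
Best: $79.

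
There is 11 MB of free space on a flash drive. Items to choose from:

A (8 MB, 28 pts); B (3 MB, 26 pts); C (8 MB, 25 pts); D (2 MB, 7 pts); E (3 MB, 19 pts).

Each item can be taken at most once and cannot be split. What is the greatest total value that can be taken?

54 pts

Check high-value combinations within 11 MB:
- A+B: size 8+3=11, value 28+26=54
- B+D+E: size 3+2+3=8, value 26+7+19=52
- B+C: size 3+8=11, value 26+25=51
- A+E: size 8+3=11, value 28+19=47
Best: 54 pts.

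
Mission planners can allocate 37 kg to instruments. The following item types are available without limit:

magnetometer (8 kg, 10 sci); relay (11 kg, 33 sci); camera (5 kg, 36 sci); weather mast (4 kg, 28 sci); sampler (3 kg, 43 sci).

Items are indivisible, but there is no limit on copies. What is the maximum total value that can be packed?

516 sci

Best value-per-unit is sampler at 43/3, and filling with it alone uses mass 12×3=36. No mix of the others beats 12×43 = 516.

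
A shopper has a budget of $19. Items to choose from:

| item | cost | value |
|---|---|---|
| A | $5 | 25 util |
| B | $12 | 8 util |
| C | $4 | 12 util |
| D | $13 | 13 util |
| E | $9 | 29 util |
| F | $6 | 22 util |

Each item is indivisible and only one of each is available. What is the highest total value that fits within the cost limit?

Check high-value combinations within $19:
- A+C+E: cost 5+4+9=18, value 25+12+29=66
- C+E+F: cost 4+9+6=19, value 12+29+22=63
- A+C+F: cost 5+4+6=15, value 25+12+22=59
- A+E: cost 5+9=14, value 25+29=54
Best: 66 util.

66 util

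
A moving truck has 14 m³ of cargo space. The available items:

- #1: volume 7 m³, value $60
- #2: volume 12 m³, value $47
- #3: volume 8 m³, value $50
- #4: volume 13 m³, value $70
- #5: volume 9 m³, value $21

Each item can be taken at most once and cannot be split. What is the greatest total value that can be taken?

Check high-value combinations within 14 m³:
- #4: volume 13, value 70
- #1: volume 7, value 60
- #3: volume 8, value 50
Best: $70.

$70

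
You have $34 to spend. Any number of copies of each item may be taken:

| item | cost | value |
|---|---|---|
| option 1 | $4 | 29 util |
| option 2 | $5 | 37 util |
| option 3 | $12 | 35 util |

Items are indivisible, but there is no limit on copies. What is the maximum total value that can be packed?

251 util

Best value-per-unit is option 2 at 37/5; filling with it alone gives 6×37 = 222.
Optimal mix: 1×option 1 + 6×option 2 → cost 34, value 251.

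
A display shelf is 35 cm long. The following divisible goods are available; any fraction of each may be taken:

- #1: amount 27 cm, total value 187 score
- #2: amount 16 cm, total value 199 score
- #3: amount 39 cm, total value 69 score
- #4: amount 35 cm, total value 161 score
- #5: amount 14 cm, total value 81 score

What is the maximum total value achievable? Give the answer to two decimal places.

Take in order of value per unit:
- #2 (199/16 per unit): all 16 → value 199, running total 199.00
- #1 (187/27 per unit): 19 of 27 → value 19×187/27 = 131.5926, running total 330.59
Total 330.59.

330.59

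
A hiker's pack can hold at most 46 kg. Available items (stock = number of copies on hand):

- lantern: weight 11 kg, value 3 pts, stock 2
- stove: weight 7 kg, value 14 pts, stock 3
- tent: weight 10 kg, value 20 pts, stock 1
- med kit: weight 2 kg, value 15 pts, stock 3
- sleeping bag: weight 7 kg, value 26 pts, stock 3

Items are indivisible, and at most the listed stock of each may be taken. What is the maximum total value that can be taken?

Best selections within weight 46 and stock limits:
- 1×stove + 1×tent + 3×med kit + 3×sleeping bag: weight 44, value 157
- 2×stove + 3×med kit + 3×sleeping bag: weight 41, value 151
- 3×stove + 2×med kit + 3×sleeping bag: weight 46, value 150
Best: 157 pts.

157 pts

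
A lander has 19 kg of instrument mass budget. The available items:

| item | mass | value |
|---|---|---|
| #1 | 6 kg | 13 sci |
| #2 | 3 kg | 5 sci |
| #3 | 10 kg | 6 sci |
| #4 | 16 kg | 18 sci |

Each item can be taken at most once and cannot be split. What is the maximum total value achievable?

Check high-value combinations within 19 kg:
- #1+#2+#3: mass 6+3+10=19, value 13+5+6=24
- #2+#4: mass 3+16=19, value 5+18=23
- #1+#3: mass 6+10=16, value 13+6=19
- #1+#2: mass 6+3=9, value 13+5=18
Best: 24 sci.

24 sci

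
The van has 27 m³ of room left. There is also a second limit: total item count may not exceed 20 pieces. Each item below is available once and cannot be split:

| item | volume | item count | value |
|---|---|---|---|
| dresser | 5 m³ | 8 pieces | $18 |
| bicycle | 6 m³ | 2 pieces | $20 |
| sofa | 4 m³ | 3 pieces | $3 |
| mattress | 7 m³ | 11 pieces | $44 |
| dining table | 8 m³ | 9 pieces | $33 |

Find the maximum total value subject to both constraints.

Feasible sets respecting both limits:
- mattress+dining table: volume 15, item count 20, value 77
- dresser+bicycle+dining table: volume 19, item count 19, value 71
- bicycle+sofa+mattress: volume 17, item count 16, value 67
Best: $77.

$77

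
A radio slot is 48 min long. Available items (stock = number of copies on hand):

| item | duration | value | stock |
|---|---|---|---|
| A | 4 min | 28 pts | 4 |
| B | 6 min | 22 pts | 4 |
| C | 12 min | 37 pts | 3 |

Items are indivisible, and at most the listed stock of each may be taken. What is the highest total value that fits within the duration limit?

215 pts

Top feasible selections:
- 4×A + 3×B + 1×C: duration 46, value 215
- 3×A + 4×B + 1×C: duration 48, value 209
Best: 215 pts.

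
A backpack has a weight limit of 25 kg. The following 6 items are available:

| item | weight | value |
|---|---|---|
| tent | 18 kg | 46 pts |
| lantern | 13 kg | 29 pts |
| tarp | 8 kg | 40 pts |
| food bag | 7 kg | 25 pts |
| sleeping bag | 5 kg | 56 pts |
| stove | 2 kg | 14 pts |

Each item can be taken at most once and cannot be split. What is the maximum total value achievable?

135 pts

This is a 0/1 knapsack; check combinations near the capacity.
- tarp+food bag+sleeping bag+stove: weight 8+7+5+2=22, value 40+25+56+14=135
- tarp+food bag+sleeping bag: weight 8+7+5=20, value 40+25+56=121
- tent+sleeping bag+stove: weight 18+5+2=25, value 46+56+14=116
Best: 135 pts.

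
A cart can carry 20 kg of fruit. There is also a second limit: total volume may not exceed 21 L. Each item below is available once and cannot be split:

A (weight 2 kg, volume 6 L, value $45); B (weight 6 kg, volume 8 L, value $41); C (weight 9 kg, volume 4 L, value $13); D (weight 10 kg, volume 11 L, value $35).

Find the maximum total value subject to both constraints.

$99

Feasible sets respecting both limits:
- A+B+C: weight 17, volume 18, value 99
- A+B: weight 8, volume 14, value 86
- A+D: weight 12, volume 17, value 80
- B+D: weight 16, volume 19, value 76
Best: $99.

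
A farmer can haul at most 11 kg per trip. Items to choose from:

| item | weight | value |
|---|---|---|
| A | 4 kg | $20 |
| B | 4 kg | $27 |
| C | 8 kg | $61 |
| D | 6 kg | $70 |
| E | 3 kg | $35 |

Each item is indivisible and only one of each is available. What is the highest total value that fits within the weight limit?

$105

Check high-value combinations within 11 kg:
- D+E: weight 6+3=9, value 70+35=105
- B+D: weight 4+6=10, value 27+70=97
- C+E: weight 8+3=11, value 61+35=96
- A+D: weight 4+6=10, value 20+70=90
- A+B+E: weight 4+4+3=11, value 20+27+35=82
Best: $105.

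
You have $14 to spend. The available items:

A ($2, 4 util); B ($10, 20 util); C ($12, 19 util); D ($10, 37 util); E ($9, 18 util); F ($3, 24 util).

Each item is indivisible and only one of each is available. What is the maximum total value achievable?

Check high-value combinations within $14:
- D+F: cost 10+3=13, value 37+24=61
- A+E+F: cost 2+9+3=14, value 4+18+24=46
- B+F: cost 10+3=13, value 20+24=44
Best: 61 util.

61 util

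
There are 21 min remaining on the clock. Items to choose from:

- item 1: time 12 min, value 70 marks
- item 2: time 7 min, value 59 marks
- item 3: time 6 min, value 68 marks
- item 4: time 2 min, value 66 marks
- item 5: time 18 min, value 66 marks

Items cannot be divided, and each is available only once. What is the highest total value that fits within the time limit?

204 marks

Check high-value combinations within 21 min:
- item 1+item 3+item 4: time 12+6+2=20, value 70+68+66=204
- item 1+item 2+item 4: time 12+7+2=21, value 70+59+66=195
- item 2+item 3+item 4: time 7+6+2=15, value 59+68+66=193
- item 1+item 3: time 12+6=18, value 70+68=138
Best: 204 marks.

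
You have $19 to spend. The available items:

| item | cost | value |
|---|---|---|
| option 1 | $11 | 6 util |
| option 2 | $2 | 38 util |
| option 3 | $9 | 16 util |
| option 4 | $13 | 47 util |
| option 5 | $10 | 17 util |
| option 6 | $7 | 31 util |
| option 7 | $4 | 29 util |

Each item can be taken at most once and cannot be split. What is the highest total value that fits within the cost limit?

This is a 0/1 knapsack; check combinations near the capacity.
- option 2+option 4+option 7: cost 2+13+4=19, value 38+47+29=114
- option 2+option 6+option 7: cost 2+7+4=13, value 38+31+29=98
- option 2+option 5+option 6: cost 2+10+7=19, value 38+17+31=86
- option 2+option 4: cost 2+13=15, value 38+47=85
Best: 114 util.

114 util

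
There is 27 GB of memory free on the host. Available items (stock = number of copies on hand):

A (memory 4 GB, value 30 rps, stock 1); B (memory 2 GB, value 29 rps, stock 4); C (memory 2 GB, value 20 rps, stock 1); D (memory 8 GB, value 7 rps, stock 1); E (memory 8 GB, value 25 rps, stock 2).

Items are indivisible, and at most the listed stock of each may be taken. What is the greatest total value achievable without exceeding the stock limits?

Best selections within memory 27 and stock limits:
- 1×A + 4×B + 1×C + 1×E: memory 22, value 191
- 4×B + 1×C + 2×E: memory 26, value 186
- 1×A + 4×B + 1×C + 1×D: memory 22, value 173
Best: 191 rps.

191 rps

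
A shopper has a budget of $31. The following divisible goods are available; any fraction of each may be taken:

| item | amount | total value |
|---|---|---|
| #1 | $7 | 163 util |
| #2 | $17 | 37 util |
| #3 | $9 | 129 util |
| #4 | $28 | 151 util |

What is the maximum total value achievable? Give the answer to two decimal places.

372.89

Take in order of value per unit:
- #1 (163/7 per unit): all 7 → value 163, running total 163.00
- #3 (129/9 per unit): all 9 → value 129, running total 292.00
- #4 (151/28 per unit): 15 of 28 → value 15×151/28 = 80.8929, running total 372.89
Total 372.89.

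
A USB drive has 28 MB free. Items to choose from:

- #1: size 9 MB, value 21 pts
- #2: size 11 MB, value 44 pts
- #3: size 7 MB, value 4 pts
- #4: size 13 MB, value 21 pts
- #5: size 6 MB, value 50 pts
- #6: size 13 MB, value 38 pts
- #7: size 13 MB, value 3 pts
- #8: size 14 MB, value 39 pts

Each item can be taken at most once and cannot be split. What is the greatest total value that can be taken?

Check high-value combinations within 28 MB:
- #1+#2+#5: size 9+11+6=26, value 21+44+50=115
- #1+#5+#6: size 9+6+13=28, value 21+50+38=109
- #2+#3+#5: size 11+7+6=24, value 44+4+50=98
- #2+#5: size 11+6=17, value 44+50=94
- #3+#5+#8: size 7+6+14=27, value 4+50+39=93
Best: 115 pts.

115 pts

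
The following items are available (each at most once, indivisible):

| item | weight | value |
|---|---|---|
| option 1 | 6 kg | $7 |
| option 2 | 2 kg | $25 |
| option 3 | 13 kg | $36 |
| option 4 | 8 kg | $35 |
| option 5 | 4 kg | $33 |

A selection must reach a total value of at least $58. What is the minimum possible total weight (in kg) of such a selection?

Subsets with value ≥ 58, sorted by total weight:
- option 2+option 5: weight 6, value 58
- option 2+option 4: weight 10, value 60
- option 4+option 5: weight 12, value 68
- option 1+option 2+option 5: weight 12, value 65
Minimum weight: 6 kg.

6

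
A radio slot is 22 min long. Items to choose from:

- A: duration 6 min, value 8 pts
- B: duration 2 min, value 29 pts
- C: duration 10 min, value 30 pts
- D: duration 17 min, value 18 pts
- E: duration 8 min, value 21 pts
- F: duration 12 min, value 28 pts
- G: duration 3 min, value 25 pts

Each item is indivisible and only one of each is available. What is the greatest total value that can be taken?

92 pts

Check high-value combinations within 22 min:
- A+B+C+G: duration 6+2+10+3=21, value 8+29+30+25=92
- B+C+G: duration 2+10+3=15, value 29+30+25=84
- A+B+E+G: duration 6+2+8+3=19, value 8+29+21+25=83
Best: 92 pts.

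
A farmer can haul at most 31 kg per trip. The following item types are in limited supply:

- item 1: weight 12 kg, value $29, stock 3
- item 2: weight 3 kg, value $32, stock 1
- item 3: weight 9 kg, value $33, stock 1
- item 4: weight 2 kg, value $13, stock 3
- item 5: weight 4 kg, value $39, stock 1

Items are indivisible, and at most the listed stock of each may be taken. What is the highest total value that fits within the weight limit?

$146

Best selections within weight 31 and stock limits:
- 1×item 1 + 1×item 2 + 1×item 3 + 1×item 4 + 1×item 5: weight 30, value 146
- 1×item 2 + 1×item 3 + 3×item 4 + 1×item 5: weight 22, value 143
- 1×item 1 + 1×item 3 + 3×item 4 + 1×item 5: weight 31, value 140
Best: $146.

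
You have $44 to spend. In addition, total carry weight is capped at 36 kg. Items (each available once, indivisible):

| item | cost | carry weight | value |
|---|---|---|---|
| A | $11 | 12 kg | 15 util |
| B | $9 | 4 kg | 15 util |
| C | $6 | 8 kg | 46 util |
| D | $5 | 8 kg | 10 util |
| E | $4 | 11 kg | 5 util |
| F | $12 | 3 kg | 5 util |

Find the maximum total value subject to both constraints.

91 util

Feasible sets respecting both limits:
- A+B+C+D+F: cost 43, carry weight 35, value 91
- A+B+C+D: cost 31, carry weight 32, value 86
- A+B+C+E: cost 30, carry weight 35, value 81
Best: 91 util.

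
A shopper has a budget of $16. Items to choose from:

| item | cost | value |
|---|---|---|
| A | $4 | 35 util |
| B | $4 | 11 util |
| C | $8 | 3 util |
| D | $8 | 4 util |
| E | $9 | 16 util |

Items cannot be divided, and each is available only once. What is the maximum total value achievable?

51 util

This is a 0/1 knapsack; check combinations near the capacity.
- A+E: cost 4+9=13, value 35+16=51
- A+B+D: cost 4+4+8=16, value 35+11+4=50
- A+B+C: cost 4+4+8=16, value 35+11+3=49
Best: 51 util.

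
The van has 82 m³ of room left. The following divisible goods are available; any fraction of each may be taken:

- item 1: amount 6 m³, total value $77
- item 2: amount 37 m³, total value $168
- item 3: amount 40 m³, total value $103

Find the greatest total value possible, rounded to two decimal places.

Take in order of value per unit:
- item 1 (77/6 per unit): all 6 → value 77, running total 77.00
- item 2 (168/37 per unit): all 37 → value 168, running total 245.00
- item 3 (103/40 per unit): 39 of 40 → value 39×103/40 = 100.4250, running total 345.43
Total 345.43.

345.43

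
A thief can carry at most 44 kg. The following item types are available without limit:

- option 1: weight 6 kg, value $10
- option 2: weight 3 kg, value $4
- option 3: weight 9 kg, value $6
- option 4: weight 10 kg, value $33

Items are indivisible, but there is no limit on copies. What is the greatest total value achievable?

$136

Best value-per-unit is option 4 at 33/10; filling with it alone gives 4×33 = 132.
Optimal mix: 1×option 2 + 4×option 4 → weight 43, value 136.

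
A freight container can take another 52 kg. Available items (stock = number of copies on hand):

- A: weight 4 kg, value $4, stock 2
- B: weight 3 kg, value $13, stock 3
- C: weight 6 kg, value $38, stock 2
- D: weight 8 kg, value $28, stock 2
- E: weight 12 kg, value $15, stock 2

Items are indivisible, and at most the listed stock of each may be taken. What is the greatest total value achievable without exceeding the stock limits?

Top feasible selections:
- 3×B + 2×C + 2×D + 1×E: weight 49, value 186
- 2×A + 3×B + 2×C + 2×D: weight 45, value 179
- 1×A + 2×B + 2×C + 2×D + 1×E: weight 50, value 177
- 1×A + 3×B + 2×C + 2×D: weight 41, value 175
Best: $186.

$186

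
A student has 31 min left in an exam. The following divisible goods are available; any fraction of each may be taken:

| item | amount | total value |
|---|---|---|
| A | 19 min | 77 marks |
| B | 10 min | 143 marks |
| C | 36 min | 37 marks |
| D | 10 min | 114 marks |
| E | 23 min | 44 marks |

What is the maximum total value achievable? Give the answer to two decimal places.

Take in order of value per unit:
- B (143/10 per unit): all 10 → value 143, running total 143.00
- D (114/10 per unit): all 10 → value 114, running total 257.00
- A (77/19 per unit): 11 of 19 → value 11×77/19 = 44.5789, running total 301.58
Total 301.58.

301.58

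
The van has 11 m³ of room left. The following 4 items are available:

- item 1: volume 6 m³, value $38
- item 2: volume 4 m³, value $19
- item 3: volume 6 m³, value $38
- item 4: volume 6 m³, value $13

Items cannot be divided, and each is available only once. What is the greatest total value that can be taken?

$57

This is a 0/1 knapsack; check combinations near the capacity.
- item 1+item 2: volume 6+4=10, value 38+19=57
- item 2+item 3: volume 4+6=10, value 19+38=57
- item 1: volume 6, value 38
- item 3: volume 6, value 38
Best: $57.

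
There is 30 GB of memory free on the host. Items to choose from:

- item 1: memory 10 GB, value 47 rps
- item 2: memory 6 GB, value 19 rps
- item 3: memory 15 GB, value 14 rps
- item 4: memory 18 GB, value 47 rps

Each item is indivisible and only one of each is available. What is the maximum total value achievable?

94 rps

Check high-value combinations within 30 GB:
- item 1+item 4: memory 10+18=28, value 47+47=94
- item 1+item 2: memory 10+6=16, value 47+19=66
- item 2+item 4: memory 6+18=24, value 19+47=66
- item 1+item 3: memory 10+15=25, value 47+14=61
- item 1: memory 10, value 47
Best: 94 rps.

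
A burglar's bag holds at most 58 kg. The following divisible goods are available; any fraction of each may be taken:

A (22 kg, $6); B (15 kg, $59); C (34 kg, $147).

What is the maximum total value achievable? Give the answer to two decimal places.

Take in order of value per unit:
- C (147/34 per unit): all 34 → value 147, running total 147.00
- B (59/15 per unit): all 15 → value 59, running total 206.00
- A (6/22 per unit): 9 of 22 → value 9×6/22 = 2.4545, running total 208.45
Total 208.45.

208.45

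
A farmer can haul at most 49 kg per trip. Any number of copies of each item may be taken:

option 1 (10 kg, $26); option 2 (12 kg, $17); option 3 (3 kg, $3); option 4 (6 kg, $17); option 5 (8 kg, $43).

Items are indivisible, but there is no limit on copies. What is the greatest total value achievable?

Best value-per-unit is option 5 at 43/8, and filling with it alone uses weight 6×8=48. No mix of the others beats 6×43 = 258.

$258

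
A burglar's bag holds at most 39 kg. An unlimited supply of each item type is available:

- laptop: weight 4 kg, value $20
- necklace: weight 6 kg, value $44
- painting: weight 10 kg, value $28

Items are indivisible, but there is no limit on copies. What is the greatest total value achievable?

$264

Best value-per-unit is necklace at 44/6, and filling with it alone uses weight 6×6=36. No mix of the others beats 6×44 = 264.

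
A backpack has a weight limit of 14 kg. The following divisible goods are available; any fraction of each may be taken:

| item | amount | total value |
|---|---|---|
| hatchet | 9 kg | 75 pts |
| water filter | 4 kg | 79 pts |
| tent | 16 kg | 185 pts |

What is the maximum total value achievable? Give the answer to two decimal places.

Take in order of value per unit:
- water filter (79/4 per unit): all 4 → value 79, running total 79.00
- tent (185/16 per unit): 10 of 16 → value 10×185/16 = 115.6250, running total 194.63
Total 194.63.

194.63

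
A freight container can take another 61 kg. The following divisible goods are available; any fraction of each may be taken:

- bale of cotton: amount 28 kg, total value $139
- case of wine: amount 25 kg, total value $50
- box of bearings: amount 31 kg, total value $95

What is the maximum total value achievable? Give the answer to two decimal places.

238.00

Take in order of value per unit:
- bale of cotton (139/28 per unit): all 28 → value 139, running total 139.00
- box of bearings (95/31 per unit): all 31 → value 95, running total 234.00
- case of wine (50/25 per unit): 2 of 25 → value 2×50/25 = 4.0000, running total 238.00
Total 238.00.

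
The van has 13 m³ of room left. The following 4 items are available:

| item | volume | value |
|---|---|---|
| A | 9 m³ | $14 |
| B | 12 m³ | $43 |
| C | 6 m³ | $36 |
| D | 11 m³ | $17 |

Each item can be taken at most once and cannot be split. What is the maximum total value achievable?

Check high-value combinations within 13 m³:
- B: volume 12, value 43
- C: volume 6, value 36
- D: volume 11, value 17
- A: volume 9, value 14
Best: $43.

$43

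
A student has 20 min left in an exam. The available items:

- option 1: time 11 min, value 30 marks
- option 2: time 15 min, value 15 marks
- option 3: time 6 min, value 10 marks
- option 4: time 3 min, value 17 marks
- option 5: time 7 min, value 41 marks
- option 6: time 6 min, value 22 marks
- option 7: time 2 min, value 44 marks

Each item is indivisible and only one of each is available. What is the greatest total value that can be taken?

124 marks

This is a 0/1 knapsack; check combinations near the capacity.
- option 4+option 5+option 6+option 7: time 3+7+6+2=18, value 17+41+22+44=124
- option 1+option 5+option 7: time 11+7+2=20, value 30+41+44=115
- option 3+option 4+option 5+option 7: time 6+3+7+2=18, value 10+17+41+44=112
- option 5+option 6+option 7: time 7+6+2=15, value 41+22+44=107
- option 4+option 5+option 7: time 3+7+2=12, value 17+41+44=102
Best: 124 marks.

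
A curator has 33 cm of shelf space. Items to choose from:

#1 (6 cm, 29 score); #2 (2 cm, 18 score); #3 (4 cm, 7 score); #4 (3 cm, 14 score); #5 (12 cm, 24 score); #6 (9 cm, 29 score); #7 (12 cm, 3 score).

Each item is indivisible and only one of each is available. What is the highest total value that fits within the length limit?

This is a 0/1 knapsack; check combinations near the capacity.
- #1+#2+#4+#5+#6: length 6+2+3+12+9=32, value 29+18+14+24+29=114
- #1+#2+#3+#5+#6: length 6+2+4+12+9=33, value 29+18+7+24+29=107
- #1+#2+#5+#6: length 6+2+12+9=29, value 29+18+24+29=100
- #1+#2+#3+#4+#6: length 6+2+4+3+9=24, value 29+18+7+14+29=97
- #1+#4+#5+#6: length 6+3+12+9=30, value 29+14+24+29=96
Best: 114 score.

114 score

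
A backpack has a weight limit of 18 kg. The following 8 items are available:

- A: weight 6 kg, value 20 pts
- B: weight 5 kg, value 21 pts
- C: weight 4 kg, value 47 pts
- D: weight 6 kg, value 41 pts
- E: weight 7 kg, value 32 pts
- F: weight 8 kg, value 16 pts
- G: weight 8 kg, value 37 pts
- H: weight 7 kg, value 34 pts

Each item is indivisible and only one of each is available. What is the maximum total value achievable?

125 pts

This is a 0/1 knapsack; check combinations near the capacity.
- C+D+G: weight 4+6+8=18, value 47+41+37=125
- C+D+H: weight 4+6+7=17, value 47+41+34=122
- C+D+E: weight 4+6+7=17, value 47+41+32=120
Best: 125 pts.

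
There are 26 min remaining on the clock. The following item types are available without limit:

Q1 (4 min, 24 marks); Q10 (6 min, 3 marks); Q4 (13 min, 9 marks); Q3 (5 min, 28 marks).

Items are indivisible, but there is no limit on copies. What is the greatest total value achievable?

Best value-per-unit is Q1 at 24/4; filling with it alone gives 6×24 = 144.
Optimal mix: 4×Q1 + 2×Q3 → time 26, value 152.

152 marks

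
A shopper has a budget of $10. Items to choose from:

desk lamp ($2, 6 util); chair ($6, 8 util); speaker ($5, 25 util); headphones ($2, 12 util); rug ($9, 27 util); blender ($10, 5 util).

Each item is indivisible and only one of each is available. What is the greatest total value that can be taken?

This is a 0/1 knapsack; check combinations near the capacity.
- desk lamp+speaker+headphones: cost 2+5+2=9, value 6+25+12=43
- speaker+headphones: cost 5+2=7, value 25+12=37
- desk lamp+speaker: cost 2+5=7, value 6+25=31
- rug: cost 9, value 27
- desk lamp+chair+headphones: cost 2+6+2=10, value 6+8+12=26
Best: 43 util.

43 util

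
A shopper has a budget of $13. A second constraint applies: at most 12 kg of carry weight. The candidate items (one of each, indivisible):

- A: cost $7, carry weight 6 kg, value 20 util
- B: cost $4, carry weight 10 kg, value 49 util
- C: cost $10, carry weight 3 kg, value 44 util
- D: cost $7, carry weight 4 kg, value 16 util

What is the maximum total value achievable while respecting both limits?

Feasible sets respecting both limits:
- B: cost 4, carry weight 10, value 49
- C: cost 10, carry weight 3, value 44
- A: cost 7, carry weight 6, value 20
- D: cost 7, carry weight 4, value 16
Best: 49 util.

49 util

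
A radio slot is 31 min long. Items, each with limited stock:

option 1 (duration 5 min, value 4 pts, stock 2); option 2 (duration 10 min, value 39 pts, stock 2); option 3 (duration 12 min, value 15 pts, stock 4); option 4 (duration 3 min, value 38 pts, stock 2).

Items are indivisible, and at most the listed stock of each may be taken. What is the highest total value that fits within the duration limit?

158 pts

Top feasible selections:
- 1×option 1 + 2×option 2 + 2×option 4: duration 31, value 158
- 2×option 2 + 2×option 4: duration 26, value 154
Best: 158 pts.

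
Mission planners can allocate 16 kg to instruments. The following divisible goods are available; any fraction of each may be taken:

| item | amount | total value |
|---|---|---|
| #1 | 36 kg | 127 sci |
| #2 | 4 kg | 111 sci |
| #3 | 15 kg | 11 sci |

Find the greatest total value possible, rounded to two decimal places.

Take in order of value per unit:
- #2 (111/4 per unit): all 4 → value 111, running total 111.00
- #1 (127/36 per unit): 12 of 36 → value 12×127/36 = 42.3333, running total 153.33
Total 153.33.

153.33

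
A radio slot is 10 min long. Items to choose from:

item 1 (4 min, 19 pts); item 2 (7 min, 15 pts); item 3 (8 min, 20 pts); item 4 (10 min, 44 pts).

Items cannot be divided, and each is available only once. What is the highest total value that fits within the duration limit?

44 pts

Check high-value combinations within 10 min:
- item 4: duration 10, value 44
- item 3: duration 8, value 20
- item 1: duration 4, value 19
- item 2: duration 7, value 15
Best: 44 pts.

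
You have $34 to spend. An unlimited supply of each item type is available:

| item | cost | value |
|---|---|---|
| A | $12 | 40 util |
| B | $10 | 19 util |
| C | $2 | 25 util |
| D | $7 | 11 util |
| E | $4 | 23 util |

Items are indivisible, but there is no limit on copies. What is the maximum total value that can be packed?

Best value-per-unit is C at 25/2, and filling with it alone uses cost 17×2=34. No mix of the others beats 17×25 = 425.

425 util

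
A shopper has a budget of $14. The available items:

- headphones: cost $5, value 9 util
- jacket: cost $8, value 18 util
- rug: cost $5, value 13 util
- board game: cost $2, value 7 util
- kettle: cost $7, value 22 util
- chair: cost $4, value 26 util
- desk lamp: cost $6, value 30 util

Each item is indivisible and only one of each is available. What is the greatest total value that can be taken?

63 util

Check high-value combinations within $14:
- board game+chair+desk lamp: cost 2+4+6=12, value 7+26+30=63
- chair+desk lamp: cost 4+6=10, value 26+30=56
- board game+kettle+chair: cost 2+7+4=13, value 7+22+26=55
- kettle+desk lamp: cost 7+6=13, value 22+30=52
Best: 63 util.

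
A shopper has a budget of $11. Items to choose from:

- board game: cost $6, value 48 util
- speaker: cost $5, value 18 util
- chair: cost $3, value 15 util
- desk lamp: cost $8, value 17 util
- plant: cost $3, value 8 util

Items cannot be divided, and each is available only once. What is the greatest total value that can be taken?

66 util

Check high-value combinations within $11:
- board game+speaker: cost 6+5=11, value 48+18=66
- board game+chair: cost 6+3=9, value 48+15=63
- board game+plant: cost 6+3=9, value 48+8=56
- board game: cost 6, value 48
Best: 66 util.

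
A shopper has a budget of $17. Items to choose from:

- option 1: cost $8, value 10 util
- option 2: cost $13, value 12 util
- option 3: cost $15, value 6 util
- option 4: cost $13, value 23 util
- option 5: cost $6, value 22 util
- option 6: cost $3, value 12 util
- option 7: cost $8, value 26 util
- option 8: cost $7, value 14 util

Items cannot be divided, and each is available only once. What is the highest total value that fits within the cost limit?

60 util

Check high-value combinations within $17:
- option 5+option 6+option 7: cost 6+3+8=17, value 22+12+26=60
- option 5+option 7: cost 6+8=14, value 22+26=48
- option 5+option 6+option 8: cost 6+3+7=16, value 22+12+14=48
Best: 60 util.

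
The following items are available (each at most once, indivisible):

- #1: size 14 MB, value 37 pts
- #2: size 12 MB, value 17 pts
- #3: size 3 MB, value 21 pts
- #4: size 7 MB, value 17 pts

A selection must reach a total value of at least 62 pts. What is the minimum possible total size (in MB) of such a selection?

Subsets with value ≥ 62, sorted by total size:
- #1+#3+#4: size 24, value 75
- #1+#2+#3: size 29, value 75
- #1+#2+#4: size 33, value 71
Minimum size: 24 MB.

24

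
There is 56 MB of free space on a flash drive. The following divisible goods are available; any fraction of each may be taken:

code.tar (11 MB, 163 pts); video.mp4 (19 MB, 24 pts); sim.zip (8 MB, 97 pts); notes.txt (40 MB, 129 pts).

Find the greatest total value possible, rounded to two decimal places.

Take in order of value per unit:
- code.tar (163/11 per unit): all 11 → value 163, running total 163.00
- sim.zip (97/8 per unit): all 8 → value 97, running total 260.00
- notes.txt (129/40 per unit): 37 of 40 → value 37×129/40 = 119.3250, running total 379.33
Total 379.33.

379.33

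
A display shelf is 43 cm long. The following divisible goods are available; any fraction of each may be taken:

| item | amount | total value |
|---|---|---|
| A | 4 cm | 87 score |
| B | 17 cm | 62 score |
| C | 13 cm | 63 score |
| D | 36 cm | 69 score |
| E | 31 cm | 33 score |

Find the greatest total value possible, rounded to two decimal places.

229.25

Take in order of value per unit:
- A (87/4 per unit): all 4 → value 87, running total 87.00
- C (63/13 per unit): all 13 → value 63, running total 150.00
- B (62/17 per unit): all 17 → value 62, running total 212.00
- D (69/36 per unit): 9 of 36 → value 9×69/36 = 17.2500, running total 229.25
Total 229.25.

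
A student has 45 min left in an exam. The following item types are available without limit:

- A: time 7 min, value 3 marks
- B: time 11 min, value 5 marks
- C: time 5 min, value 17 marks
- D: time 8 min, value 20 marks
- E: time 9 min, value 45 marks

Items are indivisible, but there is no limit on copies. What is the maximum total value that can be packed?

Best value-per-unit is E at 45/9, and filling with it alone uses time 5×9=45. No mix of the others beats 5×45 = 225.

225 marks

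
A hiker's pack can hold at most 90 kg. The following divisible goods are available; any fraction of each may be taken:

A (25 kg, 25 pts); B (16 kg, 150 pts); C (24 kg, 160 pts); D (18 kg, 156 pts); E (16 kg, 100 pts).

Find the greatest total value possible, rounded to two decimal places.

582.00

Take in order of value per unit:
- B (150/16 per unit): all 16 → value 150, running total 150.00
- D (156/18 per unit): all 18 → value 156, running total 306.00
- C (160/24 per unit): all 24 → value 160, running total 466.00
- E (100/16 per unit): all 16 → value 100, running total 566.00
- A (25/25 per unit): 16 of 25 → value 16×25/25 = 16.0000, running total 582.00
Total 582.00.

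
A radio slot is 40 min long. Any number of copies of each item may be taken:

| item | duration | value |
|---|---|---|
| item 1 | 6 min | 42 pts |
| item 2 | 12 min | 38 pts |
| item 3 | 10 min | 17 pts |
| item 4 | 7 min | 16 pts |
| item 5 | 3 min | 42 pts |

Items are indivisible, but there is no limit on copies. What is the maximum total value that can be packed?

546 pts

Best value-per-unit is item 5 at 42/3, and filling with it alone uses duration 13×3=39. No mix of the others beats 13×42 = 546.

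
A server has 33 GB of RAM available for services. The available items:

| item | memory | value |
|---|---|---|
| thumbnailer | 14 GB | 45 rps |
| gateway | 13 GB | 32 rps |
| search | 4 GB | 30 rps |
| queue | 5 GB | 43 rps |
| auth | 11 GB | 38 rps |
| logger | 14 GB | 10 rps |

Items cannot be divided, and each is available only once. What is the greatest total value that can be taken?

143 rps

Check high-value combinations within 33 GB:
- gateway+search+queue+auth: memory 13+4+5+11=33, value 32+30+43+38=143
- thumbnailer+queue+auth: memory 14+5+11=30, value 45+43+38=126
- thumbnailer+gateway+queue: memory 14+13+5=32, value 45+32+43=120
- thumbnailer+search+queue: memory 14+4+5=23, value 45+30+43=118
- thumbnailer+search+auth: memory 14+4+11=29, value 45+30+38=113
Best: 143 rps.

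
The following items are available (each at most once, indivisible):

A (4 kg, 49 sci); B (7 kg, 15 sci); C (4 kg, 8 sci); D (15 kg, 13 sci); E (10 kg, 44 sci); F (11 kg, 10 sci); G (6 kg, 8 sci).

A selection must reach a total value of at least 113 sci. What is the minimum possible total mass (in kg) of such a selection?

25

Subsets with value ≥ 113, sorted by total mass:
- A+B+C+E: mass 25, value 116
- A+B+E+G: mass 27, value 116
- A+B+C+E+G: mass 31, value 124
Minimum mass: 25 kg.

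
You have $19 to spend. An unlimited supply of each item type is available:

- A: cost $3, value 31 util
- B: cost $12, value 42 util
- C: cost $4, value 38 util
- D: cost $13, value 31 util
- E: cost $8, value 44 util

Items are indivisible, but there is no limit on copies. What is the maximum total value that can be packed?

Best value-per-unit is A at 31/3; filling with it alone gives 6×31 = 186.
Optimal mix: 5×A + 1×C → cost 19, value 193.

193 util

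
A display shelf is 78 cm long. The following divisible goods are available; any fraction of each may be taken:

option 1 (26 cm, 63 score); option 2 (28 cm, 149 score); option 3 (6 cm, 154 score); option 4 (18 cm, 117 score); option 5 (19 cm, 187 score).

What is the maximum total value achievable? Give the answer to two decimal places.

Take in order of value per unit:
- option 3 (154/6 per unit): all 6 → value 154, running total 154.00
- option 5 (187/19 per unit): all 19 → value 187, running total 341.00
- option 4 (117/18 per unit): all 18 → value 117, running total 458.00
- option 2 (149/28 per unit): all 28 → value 149, running total 607.00
- option 1 (63/26 per unit): 7 of 26 → value 7×63/26 = 16.9615, running total 623.96
Total 623.96.

623.96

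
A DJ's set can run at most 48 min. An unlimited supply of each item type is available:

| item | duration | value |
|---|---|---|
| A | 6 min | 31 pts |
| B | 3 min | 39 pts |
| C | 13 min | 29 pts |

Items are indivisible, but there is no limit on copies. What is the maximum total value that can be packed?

624 pts

Best value-per-unit is B at 39/3, and filling with it alone uses duration 16×3=48. No mix of the others beats 16×39 = 624.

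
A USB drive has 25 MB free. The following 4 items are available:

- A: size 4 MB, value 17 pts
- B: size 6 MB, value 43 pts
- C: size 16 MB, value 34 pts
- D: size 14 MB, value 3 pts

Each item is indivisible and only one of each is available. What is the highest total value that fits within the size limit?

Check high-value combinations within 25 MB:
- B+C: size 6+16=22, value 43+34=77
- A+B+D: size 4+6+14=24, value 17+43+3=63
- A+B: size 4+6=10, value 17+43=60
Best: 77 pts.

77 pts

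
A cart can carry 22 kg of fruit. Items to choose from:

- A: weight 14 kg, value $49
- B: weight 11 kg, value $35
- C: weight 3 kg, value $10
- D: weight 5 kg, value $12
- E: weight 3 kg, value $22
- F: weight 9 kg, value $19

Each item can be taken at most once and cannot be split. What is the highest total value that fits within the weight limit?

$83

This is a 0/1 knapsack; check combinations near the capacity.
- A+D+E: weight 14+5+3=22, value 49+12+22=83
- A+C+E: weight 14+3+3=20, value 49+10+22=81
- B+C+D+E: weight 11+3+5+3=22, value 35+10+12+22=79
- A+E: weight 14+3=17, value 49+22=71
Best: $83.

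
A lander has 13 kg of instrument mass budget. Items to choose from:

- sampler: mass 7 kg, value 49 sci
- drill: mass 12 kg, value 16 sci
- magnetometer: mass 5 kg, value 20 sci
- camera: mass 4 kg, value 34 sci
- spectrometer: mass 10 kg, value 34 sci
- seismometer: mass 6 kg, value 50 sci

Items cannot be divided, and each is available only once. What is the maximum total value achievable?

Check high-value combinations within 13 kg:
- sampler+seismometer: mass 7+6=13, value 49+50=99
- camera+seismometer: mass 4+6=10, value 34+50=84
- sampler+camera: mass 7+4=11, value 49+34=83
- magnetometer+seismometer: mass 5+6=11, value 20+50=70
- sampler+magnetometer: mass 7+5=12, value 49+20=69
Best: 99 sci.

99 sci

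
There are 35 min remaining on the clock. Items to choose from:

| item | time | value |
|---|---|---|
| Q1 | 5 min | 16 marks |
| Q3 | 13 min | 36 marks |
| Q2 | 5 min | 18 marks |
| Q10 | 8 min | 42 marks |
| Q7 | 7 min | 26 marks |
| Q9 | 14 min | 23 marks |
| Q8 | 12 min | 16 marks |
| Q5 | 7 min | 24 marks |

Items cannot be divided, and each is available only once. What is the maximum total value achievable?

128 marks

Check high-value combinations within 35 min:
- Q3+Q10+Q7+Q5: time 13+8+7+7=35, value 36+42+26+24=128
- Q1+Q2+Q10+Q7+Q5: time 5+5+8+7+7=32, value 16+18+42+26+24=126
- Q3+Q2+Q10+Q7: time 13+5+8+7=33, value 36+18+42+26=122
Best: 128 marks.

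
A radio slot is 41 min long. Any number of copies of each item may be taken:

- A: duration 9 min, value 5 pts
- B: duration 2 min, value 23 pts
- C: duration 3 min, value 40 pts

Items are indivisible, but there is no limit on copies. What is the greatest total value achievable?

543 pts

Best value-per-unit is C at 40/3; filling with it alone gives 13×40 = 520.
Optimal mix: 1×B + 13×C → duration 41, value 543.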